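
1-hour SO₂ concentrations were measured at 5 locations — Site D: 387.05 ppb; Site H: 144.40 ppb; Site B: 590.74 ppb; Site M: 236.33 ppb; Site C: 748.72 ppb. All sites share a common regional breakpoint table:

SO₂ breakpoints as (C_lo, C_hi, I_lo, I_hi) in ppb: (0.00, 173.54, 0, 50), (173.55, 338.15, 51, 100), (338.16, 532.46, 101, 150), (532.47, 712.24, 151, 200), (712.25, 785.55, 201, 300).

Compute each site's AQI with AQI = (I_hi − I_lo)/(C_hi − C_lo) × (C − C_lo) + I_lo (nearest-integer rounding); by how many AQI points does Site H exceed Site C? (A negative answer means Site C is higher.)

Site D: 387.05 ∈ [338.16, 532.46] ↔ index [101, 150].
101 + (387.05−338.16)·(150−101)/(532.46−338.16) = 101 + 48.89·49/194.30 ≈ 113.33, so AQI = 113.
Site H: row 0.00–173.54 (AQI 0–50). (50−0)·(144.40−0.00)/(173.54−0.00) + 0 = 50·144.40/173.54 + 0 ≈ 41.60 → 42.
Site B 590.74: bracket 532.47–712.24 → index 151–200; slope 49/179.77, offset 58.27.
AQI = 151 + 49/179.77·58.27 ≈ 166.88 ⇒ 167.
Site M: 236.33 lies in 173.55–338.15, so I_lo=51, I_hi=100, C_lo=173.55, C_hi=338.15.
(100−51)/(338.15−173.55) × (236.33−173.55) + 51 = 49/164.60 × 62.78 + 51 ≈ 69.69 → 70.
Site C: 748.72 lies in 712.25–785.55, so I_lo=201, I_hi=300, C_lo=712.25, C_hi=785.55.
(300−201)/(785.55−712.25) × (748.72−712.25) + 201 = 99/73.30 × 36.47 + 201 ≈ 250.26 → 250.
AQIs: Site D=113, Site H=42, Site B=167, Site M=70, Site C=250. Site H (42) − Site C (250) = -208.

-208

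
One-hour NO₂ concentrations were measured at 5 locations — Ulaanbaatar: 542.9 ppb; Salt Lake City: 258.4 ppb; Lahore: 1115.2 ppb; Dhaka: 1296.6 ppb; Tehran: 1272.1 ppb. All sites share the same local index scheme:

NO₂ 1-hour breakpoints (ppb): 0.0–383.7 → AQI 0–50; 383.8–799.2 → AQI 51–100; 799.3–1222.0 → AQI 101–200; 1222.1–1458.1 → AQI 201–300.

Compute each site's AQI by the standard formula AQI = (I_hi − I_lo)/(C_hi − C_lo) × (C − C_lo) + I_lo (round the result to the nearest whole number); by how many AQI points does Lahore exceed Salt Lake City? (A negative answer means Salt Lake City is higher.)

Ulaanbaatar: 542.9 lies in 383.8–799.2, so I_lo=51, I_hi=100, C_lo=383.8, C_hi=799.2.
(100−51)/(799.2−383.8) × (542.9−383.8) + 51 = 49/415.4 × 159.1 + 51 ≈ 69.77 → 70.
Salt Lake City: 258.4 lies in 0.0–383.7, so I_lo=0, I_hi=50, C_lo=0.0, C_hi=383.7.
(50−0)/(383.7−0.0) × (258.4−0.0) + 0 = 50/383.7 × 258.4 + 0 ≈ 33.67 → 34.
Lahore: row 799.3–1222.0 (AQI 101–200). (200−101)·(1115.2−799.3)/(1222.0−799.3) + 101 = 99·315.9/422.7 + 101 ≈ 174.99 → 175.
Dhaka: 1296.6 ∈ [1222.1, 1458.1] ↔ index [201, 300].
201 + (1296.6−1222.1)·(300−201)/(1458.1−1222.1) = 201 + 74.5·99/236.0 ≈ 232.25, so AQI = 232.
Tehran: row 1222.1–1458.1 (AQI 201–300). (300−201)·(1272.1−1222.1)/(1458.1−1222.1) + 201 = 99·50.0/236.0 + 201 ≈ 221.97 → 222.
AQIs: Ulaanbaatar=70, Salt Lake City=34, Lahore=175, Dhaka=232, Tehran=222. Lahore (175) − Salt Lake City (34) = 141.

141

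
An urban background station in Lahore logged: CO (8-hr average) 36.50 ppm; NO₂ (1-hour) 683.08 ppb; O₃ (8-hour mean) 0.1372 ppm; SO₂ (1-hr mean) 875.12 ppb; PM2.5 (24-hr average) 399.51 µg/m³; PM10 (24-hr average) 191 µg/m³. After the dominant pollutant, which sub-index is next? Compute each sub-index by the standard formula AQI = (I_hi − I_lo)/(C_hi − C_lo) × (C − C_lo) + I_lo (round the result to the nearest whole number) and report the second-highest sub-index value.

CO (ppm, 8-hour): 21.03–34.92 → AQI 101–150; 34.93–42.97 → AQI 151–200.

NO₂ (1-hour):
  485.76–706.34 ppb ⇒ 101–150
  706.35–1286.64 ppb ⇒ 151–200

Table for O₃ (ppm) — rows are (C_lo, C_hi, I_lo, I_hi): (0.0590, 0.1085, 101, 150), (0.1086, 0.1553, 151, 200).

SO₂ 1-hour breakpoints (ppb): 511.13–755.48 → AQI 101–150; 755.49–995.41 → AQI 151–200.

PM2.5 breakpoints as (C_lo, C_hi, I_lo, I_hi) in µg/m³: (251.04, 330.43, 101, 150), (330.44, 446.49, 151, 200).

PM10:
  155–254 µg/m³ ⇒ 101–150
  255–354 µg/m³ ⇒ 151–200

180

CO: row 34.93–42.97 (AQI 151–200). (200−151)·(36.50−34.93)/(42.97−34.93) + 151 = 49·1.57/8.04 + 151 ≈ 160.57 → 161.
NO₂: row 485.76–706.34 (AQI 101–150). (150−101)·(683.08−485.76)/(706.34−485.76) + 101 = 49·197.32/220.58 + 101 ≈ 144.83 → 145.
O₃: row 0.1086–0.1553 (AQI 151–200). (200−151)·(0.1372−0.1086)/(0.1553−0.1086) + 151 = 49·0.0286/0.0467 + 151 ≈ 181.01 → 181.
SO₂: 875.12 ∈ [755.49, 995.41] ↔ index [151, 200].
151 + (875.12−755.49)·(200−151)/(995.41−755.49) = 151 + 119.63·49/239.92 ≈ 175.43, so AQI = 175.
PM2.5 399.51: bracket 330.44–446.49 → index 151–200; slope 49/116.05, offset 69.07.
AQI = 151 + 49/116.05·69.07 ≈ 180.16 ⇒ 180.
PM10: 191 ∈ [155, 254] ↔ index [101, 150].
101 + (191−155)·(150−101)/(254−155) = 101 + 36·49/99 ≈ 118.82, so AQI = 119.
Sub-indices: CO→161, NO₂→145, O₃→181, SO₂→175, PM2.5→180, PM10→119. Ranked high→low: 181, 180, 175, 161, 145, 119. Second-highest sub-index = 180.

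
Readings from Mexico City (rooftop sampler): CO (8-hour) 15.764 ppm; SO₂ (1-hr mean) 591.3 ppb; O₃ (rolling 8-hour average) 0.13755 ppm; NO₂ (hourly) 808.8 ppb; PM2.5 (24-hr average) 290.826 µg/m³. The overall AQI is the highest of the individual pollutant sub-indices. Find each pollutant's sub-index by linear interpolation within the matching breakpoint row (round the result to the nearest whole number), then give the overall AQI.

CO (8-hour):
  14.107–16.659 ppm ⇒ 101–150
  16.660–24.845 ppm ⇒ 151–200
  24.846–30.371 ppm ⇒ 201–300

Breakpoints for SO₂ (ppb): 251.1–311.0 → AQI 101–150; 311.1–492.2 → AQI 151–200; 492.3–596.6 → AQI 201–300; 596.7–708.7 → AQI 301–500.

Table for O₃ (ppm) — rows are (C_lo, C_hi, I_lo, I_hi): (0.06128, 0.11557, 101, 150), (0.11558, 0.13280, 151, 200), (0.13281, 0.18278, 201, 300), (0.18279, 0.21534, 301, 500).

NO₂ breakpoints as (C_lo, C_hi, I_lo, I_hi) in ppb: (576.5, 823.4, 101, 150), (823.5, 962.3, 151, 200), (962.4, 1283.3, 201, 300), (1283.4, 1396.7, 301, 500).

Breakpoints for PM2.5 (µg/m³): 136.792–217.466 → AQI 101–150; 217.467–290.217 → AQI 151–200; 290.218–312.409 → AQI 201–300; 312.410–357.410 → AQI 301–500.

CO: 15.764 lies in 14.107–16.659, so I_lo=101, I_hi=150, C_lo=14.107, C_hi=16.659.
(150−101)/(16.659−14.107) × (15.764−14.107) + 101 = 49/2.552 × 1.657 + 101 ≈ 132.82 → 133.
SO₂: 591.3 ∈ [492.3, 596.6] ↔ index [201, 300].
201 + (591.3−492.3)·(300−201)/(596.6−492.3) = 201 + 99.0·99/104.3 ≈ 294.97, so AQI = 295.
O₃ 0.13755: bracket 0.13281–0.18278 → index 201–300; slope 99/0.04997, offset 0.00474.
AQI = 201 + 99/0.04997·0.00474 ≈ 210.39 ⇒ 210.
NO₂: 808.8 lies in 576.5–823.4, so I_lo=101, I_hi=150, C_lo=576.5, C_hi=823.4.
(150−101)/(823.4−576.5) × (808.8−576.5) + 101 = 49/246.9 × 232.3 + 101 ≈ 147.10 → 147.
PM2.5: row 290.218–312.409 (AQI 201–300). (300−201)·(290.826−290.218)/(312.409−290.218) + 201 = 99·0.608/22.191 + 201 ≈ 203.71 → 204.
Sub-indices: CO→133, SO₂→295, O₃→210, NO₂→147, PM2.5→204. Overall AQI = max = 295; dominant pollutant is SO₂.

295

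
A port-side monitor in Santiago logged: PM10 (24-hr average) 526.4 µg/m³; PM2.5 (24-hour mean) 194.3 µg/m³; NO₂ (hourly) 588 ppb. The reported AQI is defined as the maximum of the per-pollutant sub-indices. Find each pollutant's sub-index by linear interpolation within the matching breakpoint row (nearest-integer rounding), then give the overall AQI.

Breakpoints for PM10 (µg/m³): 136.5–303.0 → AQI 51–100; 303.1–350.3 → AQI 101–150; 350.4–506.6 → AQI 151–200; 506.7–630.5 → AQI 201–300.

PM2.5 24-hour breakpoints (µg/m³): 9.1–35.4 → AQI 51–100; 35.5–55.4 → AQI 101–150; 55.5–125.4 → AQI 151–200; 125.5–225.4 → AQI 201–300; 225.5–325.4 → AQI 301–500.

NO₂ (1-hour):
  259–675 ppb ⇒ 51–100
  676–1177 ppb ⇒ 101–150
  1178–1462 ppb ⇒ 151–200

PM10: row 506.7–630.5 (AQI 201–300). (300−201)·(526.4−506.7)/(630.5−506.7) + 201 = 99·19.7/123.8 + 201 ≈ 216.75 → 217.
PM2.5: 194.3 ∈ [125.5, 225.4] ↔ index [201, 300].
201 + (194.3−125.5)·(300−201)/(225.4−125.5) = 201 + 68.8·99/99.9 ≈ 269.18, so AQI = 269.
NO₂: 588 ∈ [259, 675] ↔ index [51, 100].
51 + (588−259)·(100−51)/(675−259) = 51 + 329·49/416 ≈ 89.75, so AQI = 90.
Sub-indices: PM10→217, PM2.5→269, NO₂→90. Overall AQI = max = 269; dominant pollutant is PM2.5.
AQI 269: Very Unhealthy.

269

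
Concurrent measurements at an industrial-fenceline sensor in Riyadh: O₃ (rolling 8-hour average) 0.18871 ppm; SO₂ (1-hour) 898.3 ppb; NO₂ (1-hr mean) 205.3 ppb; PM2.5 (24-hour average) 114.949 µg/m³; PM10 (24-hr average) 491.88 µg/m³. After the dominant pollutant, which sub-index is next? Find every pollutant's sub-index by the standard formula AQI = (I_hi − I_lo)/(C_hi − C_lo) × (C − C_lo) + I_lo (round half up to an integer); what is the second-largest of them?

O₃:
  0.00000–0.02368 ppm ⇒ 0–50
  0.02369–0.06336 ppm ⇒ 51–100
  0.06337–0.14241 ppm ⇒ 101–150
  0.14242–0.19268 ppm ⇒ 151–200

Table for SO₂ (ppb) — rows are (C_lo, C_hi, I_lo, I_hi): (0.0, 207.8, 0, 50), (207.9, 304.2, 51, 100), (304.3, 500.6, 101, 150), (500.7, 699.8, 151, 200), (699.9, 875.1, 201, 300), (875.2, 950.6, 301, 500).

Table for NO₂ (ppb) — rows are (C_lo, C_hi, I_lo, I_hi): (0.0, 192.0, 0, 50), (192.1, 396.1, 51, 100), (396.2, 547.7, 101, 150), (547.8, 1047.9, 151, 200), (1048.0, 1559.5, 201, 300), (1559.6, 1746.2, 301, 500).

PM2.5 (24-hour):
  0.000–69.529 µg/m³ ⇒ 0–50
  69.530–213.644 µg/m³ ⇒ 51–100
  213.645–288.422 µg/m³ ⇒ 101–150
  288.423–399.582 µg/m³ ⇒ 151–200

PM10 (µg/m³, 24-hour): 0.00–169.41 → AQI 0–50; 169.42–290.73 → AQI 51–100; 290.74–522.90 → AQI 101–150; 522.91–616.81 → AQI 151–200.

O₃ 0.18871: bracket 0.14242–0.19268 → index 151–200; slope 49/0.05026, offset 0.04629.
AQI = 151 + 49/0.05026·0.04629 ≈ 196.13 ⇒ 196.
SO₂: row 875.2–950.6 (AQI 301–500). (500−301)·(898.3−875.2)/(950.6−875.2) + 301 = 199·23.1/75.4 + 301 ≈ 361.97 → 362.
NO₂ 205.3: bracket 192.1–396.1 → index 51–100; slope 49/204.0, offset 13.2.
AQI = 51 + 49/204.0·13.2 ≈ 54.17 ⇒ 54.
PM2.5: 114.949 lies in 69.530–213.644, so I_lo=51, I_hi=100, C_lo=69.530, C_hi=213.644.
(100−51)/(213.644−69.530) × (114.949−69.530) + 51 = 49/144.114 × 45.419 + 51 ≈ 66.44 → 66.
PM10: 491.88 ∈ [290.74, 522.90] ↔ index [101, 150].
101 + (491.88−290.74)·(150−101)/(522.90−290.74) = 101 + 201.14·49/232.16 ≈ 143.45, so AQI = 143.
Sub-indices: O₃→196, SO₂→362, NO₂→54, PM2.5→66, PM10→143. Ranked high→low: 362, 196, 143, 66, 54. Second-highest sub-index = 196.

196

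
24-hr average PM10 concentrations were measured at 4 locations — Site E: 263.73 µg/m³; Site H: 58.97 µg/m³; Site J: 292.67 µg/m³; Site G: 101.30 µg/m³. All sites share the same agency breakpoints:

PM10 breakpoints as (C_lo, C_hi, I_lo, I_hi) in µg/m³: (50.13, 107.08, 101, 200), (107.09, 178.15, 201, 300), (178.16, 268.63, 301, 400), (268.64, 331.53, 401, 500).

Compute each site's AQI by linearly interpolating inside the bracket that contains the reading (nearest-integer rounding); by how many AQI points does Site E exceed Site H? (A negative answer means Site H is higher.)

279

Site E: row 178.16–268.63 (AQI 301–400). (400−301)·(263.73−178.16)/(268.63−178.16) + 301 = 99·85.57/90.47 + 301 ≈ 394.64 → 395.
Site H: 58.97 ∈ [50.13, 107.08] ↔ index [101, 200].
101 + (58.97−50.13)·(200−101)/(107.08−50.13) = 101 + 8.84·99/56.95 ≈ 116.37, so AQI = 116.
Site J: 292.67 ∈ [268.64, 331.53] ↔ index [401, 500].
401 + (292.67−268.64)·(500−401)/(331.53−268.64) = 401 + 24.03·99/62.89 ≈ 438.83, so AQI = 439.
Site G 101.30: bracket 50.13–107.08 → index 101–200; slope 99/56.95, offset 51.17.
AQI = 101 + 99/56.95·51.17 ≈ 189.95 ⇒ 190.
AQIs: Site E=395, Site H=116, Site J=439, Site G=190. Site E (395) − Site H (116) = 279.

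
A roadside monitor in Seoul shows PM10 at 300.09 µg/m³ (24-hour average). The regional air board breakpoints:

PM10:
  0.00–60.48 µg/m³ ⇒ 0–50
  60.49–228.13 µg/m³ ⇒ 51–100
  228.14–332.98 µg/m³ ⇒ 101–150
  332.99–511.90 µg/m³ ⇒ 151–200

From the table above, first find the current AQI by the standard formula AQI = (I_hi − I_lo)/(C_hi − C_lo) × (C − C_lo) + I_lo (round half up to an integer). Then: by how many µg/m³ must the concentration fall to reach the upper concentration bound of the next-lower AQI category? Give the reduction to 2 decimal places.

71.96

PM10 300.09: bracket 228.14–332.98 → index 101–150; slope 49/104.84, offset 71.95.
AQI = 101 + 49/104.84·71.95 ≈ 134.63 ⇒ 135.
Current AQI 135 is in the Unhealthy for Sensitive Groups range (101–150). The next-lower category tops out at AQI 100, whose upper concentration bound is 228.13 µg/m³.
Reduction needed = 300.09 − 228.13 = 71.96 µg/m³.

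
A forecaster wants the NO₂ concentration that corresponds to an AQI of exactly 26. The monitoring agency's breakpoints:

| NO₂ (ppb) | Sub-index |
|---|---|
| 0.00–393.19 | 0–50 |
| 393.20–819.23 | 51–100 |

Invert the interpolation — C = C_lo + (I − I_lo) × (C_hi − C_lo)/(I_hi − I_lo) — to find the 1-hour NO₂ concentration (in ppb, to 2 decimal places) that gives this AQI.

AQI 26 lies in the 0–50 band, which corresponds to 0.00–393.19 ppb.
C = 0.00 + (26−0)×(393.19−0.00)/(50−0) = 0.00 + 26×393.19/50 ≈ 204.4588 ppb → 204.46 ppb to 2 dp.

204.46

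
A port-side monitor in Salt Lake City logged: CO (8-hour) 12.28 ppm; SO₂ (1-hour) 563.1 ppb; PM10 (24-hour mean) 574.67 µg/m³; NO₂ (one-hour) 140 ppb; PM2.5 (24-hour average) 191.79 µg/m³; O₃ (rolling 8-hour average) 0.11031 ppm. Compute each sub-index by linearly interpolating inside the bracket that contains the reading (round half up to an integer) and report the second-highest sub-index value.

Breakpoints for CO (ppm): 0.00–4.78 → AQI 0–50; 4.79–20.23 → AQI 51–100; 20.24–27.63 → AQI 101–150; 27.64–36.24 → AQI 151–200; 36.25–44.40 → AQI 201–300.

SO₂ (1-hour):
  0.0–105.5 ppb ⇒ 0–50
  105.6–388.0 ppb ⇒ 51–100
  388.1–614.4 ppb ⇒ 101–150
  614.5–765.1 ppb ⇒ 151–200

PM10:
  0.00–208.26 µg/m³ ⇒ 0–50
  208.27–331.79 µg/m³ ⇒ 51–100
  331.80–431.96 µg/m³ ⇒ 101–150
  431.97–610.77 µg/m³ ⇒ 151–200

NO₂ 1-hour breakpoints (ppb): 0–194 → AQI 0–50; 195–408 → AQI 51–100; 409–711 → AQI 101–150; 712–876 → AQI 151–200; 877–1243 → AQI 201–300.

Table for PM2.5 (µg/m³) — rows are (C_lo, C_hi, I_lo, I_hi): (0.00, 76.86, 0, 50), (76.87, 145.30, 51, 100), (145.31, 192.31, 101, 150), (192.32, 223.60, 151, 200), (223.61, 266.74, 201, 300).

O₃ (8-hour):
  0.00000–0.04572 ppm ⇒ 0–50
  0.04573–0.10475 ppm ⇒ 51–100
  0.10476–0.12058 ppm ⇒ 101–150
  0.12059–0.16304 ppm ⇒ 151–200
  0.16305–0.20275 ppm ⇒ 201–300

149

CO: 12.28 ∈ [4.79, 20.23] ↔ index [51, 100].
51 + (12.28−4.79)·(100−51)/(20.23−4.79) = 51 + 7.49·49/15.44 ≈ 74.77, so AQI = 75.
SO₂: row 388.1–614.4 (AQI 101–150). (150−101)·(563.1−388.1)/(614.4−388.1) + 101 = 49·175.0/226.3 + 101 ≈ 138.89 → 139.
PM10: 574.67 lies in 431.97–610.77, so I_lo=151, I_hi=200, C_lo=431.97, C_hi=610.77.
(200−151)/(610.77−431.97) × (574.67−431.97) + 151 = 49/178.80 × 142.70 + 151 ≈ 190.11 → 190.
NO₂ 140: bracket 0–194 → index 0–50; slope 50/194, offset 140.
AQI = 0 + 50/194·140 ≈ 36.08 ⇒ 36.
PM2.5: row 145.31–192.31 (AQI 101–150). (150−101)·(191.79−145.31)/(192.31−145.31) + 101 = 49·46.48/47.00 + 101 ≈ 149.46 → 149.
O₃: 0.11031 lies in 0.10476–0.12058, so I_lo=101, I_hi=150, C_lo=0.10476, C_hi=0.12058.
(150−101)/(0.12058−0.10476) × (0.11031−0.10476) + 101 = 49/0.01582 × 0.00555 + 101 ≈ 118.19 → 118.
Sub-indices: CO→75, SO₂→139, PM10→190, NO₂→36, PM2.5→149, O₃→118. Ranked high→low: 190, 149, 139, 118, 75, 36. Second-highest sub-index = 149.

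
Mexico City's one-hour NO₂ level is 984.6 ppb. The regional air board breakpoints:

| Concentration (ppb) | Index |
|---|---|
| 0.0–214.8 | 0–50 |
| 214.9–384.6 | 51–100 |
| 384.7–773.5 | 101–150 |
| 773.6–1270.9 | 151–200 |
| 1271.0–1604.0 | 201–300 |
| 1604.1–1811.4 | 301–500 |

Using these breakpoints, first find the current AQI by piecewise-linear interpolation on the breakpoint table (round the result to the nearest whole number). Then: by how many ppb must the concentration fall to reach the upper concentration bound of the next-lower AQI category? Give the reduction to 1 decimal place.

211.1

NO₂: 984.6 lies in 773.6–1270.9, so I_lo=151, I_hi=200, C_lo=773.6, C_hi=1270.9.
(200−151)/(1270.9−773.6) × (984.6−773.6) + 151 = 49/497.3 × 211.0 + 151 ≈ 171.79 → 172.
Current AQI 172 is in the Unhealthy range (151–200). The next-lower category tops out at AQI 150, whose upper concentration bound is 773.5 ppb.
Reduction needed = 984.6 − 773.5 = 211.1 ppb.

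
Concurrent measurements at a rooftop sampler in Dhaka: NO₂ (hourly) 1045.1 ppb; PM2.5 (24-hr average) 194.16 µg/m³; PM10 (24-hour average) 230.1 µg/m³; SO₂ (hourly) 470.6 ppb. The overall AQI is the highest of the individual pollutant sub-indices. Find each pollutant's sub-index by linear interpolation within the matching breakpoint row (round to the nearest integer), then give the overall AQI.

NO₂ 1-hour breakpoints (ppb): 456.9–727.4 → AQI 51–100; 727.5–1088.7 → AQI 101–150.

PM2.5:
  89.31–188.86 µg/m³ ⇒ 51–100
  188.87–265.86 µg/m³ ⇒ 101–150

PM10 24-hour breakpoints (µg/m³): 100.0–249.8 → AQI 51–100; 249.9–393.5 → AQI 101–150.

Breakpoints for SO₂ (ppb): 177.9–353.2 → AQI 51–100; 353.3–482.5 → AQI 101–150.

NO₂: 1045.1 ∈ [727.5, 1088.7] ↔ index [101, 150].
101 + (1045.1−727.5)·(150−101)/(1088.7−727.5) = 101 + 317.6·49/361.2 ≈ 144.09, so AQI = 144.
PM2.5: 194.16 lies in 188.87–265.86, so I_lo=101, I_hi=150, C_lo=188.87, C_hi=265.86.
(150−101)/(265.86−188.87) × (194.16−188.87) + 101 = 49/76.99 × 5.29 + 101 ≈ 104.37 → 104.
PM10: row 100.0–249.8 (AQI 51–100). (100−51)·(230.1−100.0)/(249.8−100.0) + 51 = 49·130.1/149.8 + 51 ≈ 93.56 → 94.
SO₂: 470.6 lies in 353.3–482.5, so I_lo=101, I_hi=150, C_lo=353.3, C_hi=482.5.
(150−101)/(482.5−353.3) × (470.6−353.3) + 101 = 49/129.2 × 117.3 + 101 ≈ 145.49 → 145.
Sub-indices: NO₂→144, PM2.5→104, PM10→94, SO₂→145. Overall AQI = max = 145; dominant pollutant is SO₂.
AQI 145: Unhealthy for Sensitive Groups.

145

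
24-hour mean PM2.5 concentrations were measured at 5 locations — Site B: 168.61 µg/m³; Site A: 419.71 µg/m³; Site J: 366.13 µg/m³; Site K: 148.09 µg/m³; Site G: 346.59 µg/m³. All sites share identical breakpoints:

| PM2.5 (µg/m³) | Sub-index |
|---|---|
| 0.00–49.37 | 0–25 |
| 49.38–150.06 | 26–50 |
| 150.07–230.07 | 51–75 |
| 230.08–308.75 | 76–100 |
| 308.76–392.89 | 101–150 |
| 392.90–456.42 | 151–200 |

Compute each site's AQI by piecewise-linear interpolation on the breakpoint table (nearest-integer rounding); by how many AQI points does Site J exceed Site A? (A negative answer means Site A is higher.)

-38

Site B: 168.61 ∈ [150.07, 230.07] ↔ index [51, 75].
51 + (168.61−150.07)·(75−51)/(230.07−150.07) = 51 + 18.54·24/80.00 ≈ 56.56, so AQI = 57.
Site A: row 392.90–456.42 (AQI 151–200). (200−151)·(419.71−392.90)/(456.42−392.90) + 151 = 49·26.81/63.52 + 151 ≈ 171.68 → 172.
Site J: row 308.76–392.89 (AQI 101–150). (150−101)·(366.13−308.76)/(392.89−308.76) + 101 = 49·57.37/84.13 + 101 ≈ 134.41 → 134.
Site K: row 49.38–150.06 (AQI 26–50). (50−26)·(148.09−49.38)/(150.06−49.38) + 26 = 24·98.71/100.68 + 26 ≈ 49.53 → 50.
Site G: row 308.76–392.89 (AQI 101–150). (150−101)·(346.59−308.76)/(392.89−308.76) + 101 = 49·37.83/84.13 + 101 ≈ 123.03 → 123.
AQIs: Site B=57, Site A=172, Site J=134, Site K=50, Site G=123. Site J (134) − Site A (172) = -38.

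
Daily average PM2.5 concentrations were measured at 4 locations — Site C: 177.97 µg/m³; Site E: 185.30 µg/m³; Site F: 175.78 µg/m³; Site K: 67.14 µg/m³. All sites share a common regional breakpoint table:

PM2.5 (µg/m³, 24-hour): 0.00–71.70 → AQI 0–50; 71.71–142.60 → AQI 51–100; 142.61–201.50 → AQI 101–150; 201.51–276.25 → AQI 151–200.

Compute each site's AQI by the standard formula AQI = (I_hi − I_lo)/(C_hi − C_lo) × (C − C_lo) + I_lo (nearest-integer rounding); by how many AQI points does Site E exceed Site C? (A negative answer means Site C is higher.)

Site C: row 142.61–201.50 (AQI 101–150). (150−101)·(177.97−142.61)/(201.50−142.61) + 101 = 49·35.36/58.89 + 101 ≈ 130.42 → 130.
Site E: 185.30 ∈ [142.61, 201.50] ↔ index [101, 150].
101 + (185.30−142.61)·(150−101)/(201.50−142.61) = 101 + 42.69·49/58.89 ≈ 136.52, so AQI = 137.
Site F: row 142.61–201.50 (AQI 101–150). (150−101)·(175.78−142.61)/(201.50−142.61) + 101 = 49·33.17/58.89 + 101 ≈ 128.60 → 129.
Site K: 67.14 lies in 0.00–71.70, so I_lo=0, I_hi=50, C_lo=0.00, C_hi=71.70.
(50−0)/(71.70−0.00) × (67.14−0.00) + 0 = 50/71.70 × 67.14 + 0 ≈ 46.82 → 47.
AQIs: Site C=130, Site E=137, Site F=129, Site K=47. Site E (137) − Site C (130) = 7.

7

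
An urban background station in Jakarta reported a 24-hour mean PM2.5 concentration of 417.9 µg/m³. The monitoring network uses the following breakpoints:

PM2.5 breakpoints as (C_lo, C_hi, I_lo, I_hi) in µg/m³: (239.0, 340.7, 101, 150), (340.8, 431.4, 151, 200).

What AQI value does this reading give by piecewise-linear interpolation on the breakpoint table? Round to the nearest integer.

193

PM2.5: 417.9 lies in 340.8–431.4, so I_lo=151, I_hi=200, C_lo=340.8, C_hi=431.4.
(200−151)/(431.4−340.8) × (417.9−340.8) + 151 = 49/90.6 × 77.1 + 151 ≈ 192.70 → 193.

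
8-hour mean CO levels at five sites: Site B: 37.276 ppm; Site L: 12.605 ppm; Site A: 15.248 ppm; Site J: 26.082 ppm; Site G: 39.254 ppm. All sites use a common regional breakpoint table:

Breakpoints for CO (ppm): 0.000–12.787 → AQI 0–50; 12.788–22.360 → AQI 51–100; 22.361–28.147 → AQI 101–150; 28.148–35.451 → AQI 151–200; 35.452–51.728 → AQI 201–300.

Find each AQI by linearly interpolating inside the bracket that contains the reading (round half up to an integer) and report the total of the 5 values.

Site B: 37.276 ∈ [35.452, 51.728] ↔ index [201, 300].
201 + (37.276−35.452)·(300−201)/(51.728−35.452) = 201 + 1.824·99/16.276 ≈ 212.09, so AQI = 212.
Site L: 12.605 ∈ [0.000, 12.787] ↔ index [0, 50].
0 + (12.605−0.000)·(50−0)/(12.787−0.000) = 0 + 12.605·50/12.787 ≈ 49.29, so AQI = 49.
Site A: row 12.788–22.360 (AQI 51–100). (100−51)·(15.248−12.788)/(22.360−12.788) + 51 = 49·2.460/9.572 + 51 ≈ 63.59 → 64.
Site J 26.082: bracket 22.361–28.147 → index 101–150; slope 49/5.786, offset 3.721.
AQI = 101 + 49/5.786·3.721 ≈ 132.51 ⇒ 133.
Site G: 39.254 ∈ [35.452, 51.728] ↔ index [201, 300].
201 + (39.254−35.452)·(300−201)/(51.728−35.452) = 201 + 3.802·99/16.276 ≈ 224.13, so AQI = 224.
AQIs: Site B=212, Site L=49, Site A=64, Site J=133, Site G=224. Sum = 212 + 49 + 64 + 133 + 224 = 682.

682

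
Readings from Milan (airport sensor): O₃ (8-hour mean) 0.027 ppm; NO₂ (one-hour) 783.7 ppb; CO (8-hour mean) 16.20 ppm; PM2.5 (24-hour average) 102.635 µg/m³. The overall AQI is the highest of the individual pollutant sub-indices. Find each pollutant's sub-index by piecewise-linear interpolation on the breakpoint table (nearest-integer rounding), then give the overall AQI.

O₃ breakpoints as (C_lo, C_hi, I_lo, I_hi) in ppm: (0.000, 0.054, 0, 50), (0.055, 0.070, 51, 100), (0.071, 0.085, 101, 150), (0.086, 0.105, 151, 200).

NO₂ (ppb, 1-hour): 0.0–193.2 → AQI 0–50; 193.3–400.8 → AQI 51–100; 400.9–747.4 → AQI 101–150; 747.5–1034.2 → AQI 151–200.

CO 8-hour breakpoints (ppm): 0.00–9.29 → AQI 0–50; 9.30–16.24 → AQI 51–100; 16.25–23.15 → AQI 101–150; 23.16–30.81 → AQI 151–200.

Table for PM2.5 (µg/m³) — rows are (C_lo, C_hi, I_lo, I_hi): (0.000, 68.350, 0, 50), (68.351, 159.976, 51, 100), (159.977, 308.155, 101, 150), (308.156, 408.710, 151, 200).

157

O₃: 0.027 ∈ [0.000, 0.054] ↔ index [0, 50].
0 + (0.027−0.000)·(50−0)/(0.054−0.000) = 0 + 0.027·50/0.054 ≈ 25.00, so AQI = 25.
NO₂ 783.7: bracket 747.5–1034.2 → index 151–200; slope 49/286.7, offset 36.2.
AQI = 151 + 49/286.7·36.2 ≈ 157.19 ⇒ 157.
CO 16.20: bracket 9.30–16.24 → index 51–100; slope 49/6.94, offset 6.90.
AQI = 51 + 49/6.94·6.90 ≈ 99.72 ⇒ 100.
PM2.5 102.635: bracket 68.351–159.976 → index 51–100; slope 49/91.625, offset 34.284.
AQI = 51 + 49/91.625·34.284 ≈ 69.33 ⇒ 69.
Sub-indices: O₃→25, NO₂→157, CO→100, PM2.5→69. Overall AQI = max = 157; dominant pollutant is NO₂.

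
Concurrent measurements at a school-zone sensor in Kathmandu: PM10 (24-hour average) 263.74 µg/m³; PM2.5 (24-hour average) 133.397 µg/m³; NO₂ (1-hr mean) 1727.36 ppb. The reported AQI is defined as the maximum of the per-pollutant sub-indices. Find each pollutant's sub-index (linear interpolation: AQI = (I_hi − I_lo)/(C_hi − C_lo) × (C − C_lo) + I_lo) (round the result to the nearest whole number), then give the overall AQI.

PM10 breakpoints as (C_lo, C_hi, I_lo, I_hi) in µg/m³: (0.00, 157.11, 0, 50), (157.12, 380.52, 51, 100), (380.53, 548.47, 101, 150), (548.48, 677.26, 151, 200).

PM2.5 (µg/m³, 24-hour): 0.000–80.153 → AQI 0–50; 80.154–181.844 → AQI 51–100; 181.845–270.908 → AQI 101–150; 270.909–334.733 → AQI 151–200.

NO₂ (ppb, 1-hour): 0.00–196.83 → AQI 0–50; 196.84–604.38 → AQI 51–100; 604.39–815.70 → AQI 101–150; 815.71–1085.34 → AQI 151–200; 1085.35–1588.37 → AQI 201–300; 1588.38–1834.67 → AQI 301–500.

413

PM10 263.74: bracket 157.12–380.52 → index 51–100; slope 49/223.40, offset 106.62.
AQI = 51 + 49/223.40·106.62 ≈ 74.39 ⇒ 74.
PM2.5: 133.397 ∈ [80.154, 181.844] ↔ index [51, 100].
51 + (133.397−80.154)·(100−51)/(181.844−80.154) = 51 + 53.243·49/101.690 ≈ 76.66, so AQI = 77.
NO₂: row 1588.38–1834.67 (AQI 301–500). (500−301)·(1727.36−1588.38)/(1834.67−1588.38) + 301 = 199·138.98/246.29 + 301 ≈ 413.29 → 413.
Sub-indices: PM10→74, PM2.5→77, NO₂→413. Overall AQI = max = 413; dominant pollutant is NO₂.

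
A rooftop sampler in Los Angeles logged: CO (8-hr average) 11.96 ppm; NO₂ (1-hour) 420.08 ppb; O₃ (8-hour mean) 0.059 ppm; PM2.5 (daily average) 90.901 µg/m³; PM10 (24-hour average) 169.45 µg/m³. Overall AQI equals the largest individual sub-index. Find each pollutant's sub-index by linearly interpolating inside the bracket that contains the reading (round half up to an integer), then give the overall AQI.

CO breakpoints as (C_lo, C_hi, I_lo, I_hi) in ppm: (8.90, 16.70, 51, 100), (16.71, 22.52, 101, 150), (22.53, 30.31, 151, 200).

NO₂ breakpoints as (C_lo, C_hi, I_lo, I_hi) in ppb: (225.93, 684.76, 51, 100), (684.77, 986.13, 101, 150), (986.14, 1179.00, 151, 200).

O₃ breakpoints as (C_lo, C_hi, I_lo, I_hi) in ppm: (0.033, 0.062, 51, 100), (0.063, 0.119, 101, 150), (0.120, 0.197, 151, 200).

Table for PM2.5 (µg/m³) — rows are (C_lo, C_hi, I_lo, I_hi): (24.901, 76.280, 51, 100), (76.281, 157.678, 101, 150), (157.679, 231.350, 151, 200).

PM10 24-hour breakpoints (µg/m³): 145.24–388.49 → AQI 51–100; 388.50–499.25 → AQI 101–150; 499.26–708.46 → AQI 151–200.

CO: 11.96 lies in 8.90–16.70, so I_lo=51, I_hi=100, C_lo=8.90, C_hi=16.70.
(100−51)/(16.70−8.90) × (11.96−8.90) + 51 = 49/7.80 × 3.06 + 51 ≈ 70.22 → 70.
NO₂: 420.08 lies in 225.93–684.76, so I_lo=51, I_hi=100, C_lo=225.93, C_hi=684.76.
(100−51)/(684.76−225.93) × (420.08−225.93) + 51 = 49/458.83 × 194.15 + 51 ≈ 71.73 → 72.
O₃: 0.059 lies in 0.033–0.062, so I_lo=51, I_hi=100, C_lo=0.033, C_hi=0.062.
(100−51)/(0.062−0.033) × (0.059−0.033) + 51 = 49/0.029 × 0.026 + 51 ≈ 94.93 → 95.
PM2.5 90.901: bracket 76.281–157.678 → index 101–150; slope 49/81.397, offset 14.620.
AQI = 101 + 49/81.397·14.620 ≈ 109.80 ⇒ 110.
PM10: 169.45 ∈ [145.24, 388.49] ↔ index [51, 100].
51 + (169.45−145.24)·(100−51)/(388.49−145.24) = 51 + 24.21·49/243.25 ≈ 55.88, so AQI = 56.
Sub-indices: CO→70, NO₂→72, O₃→95, PM2.5→110, PM10→56. Overall AQI = max = 110; dominant pollutant is PM2.5.
AQI 110: Unhealthy for Sensitive Groups.

110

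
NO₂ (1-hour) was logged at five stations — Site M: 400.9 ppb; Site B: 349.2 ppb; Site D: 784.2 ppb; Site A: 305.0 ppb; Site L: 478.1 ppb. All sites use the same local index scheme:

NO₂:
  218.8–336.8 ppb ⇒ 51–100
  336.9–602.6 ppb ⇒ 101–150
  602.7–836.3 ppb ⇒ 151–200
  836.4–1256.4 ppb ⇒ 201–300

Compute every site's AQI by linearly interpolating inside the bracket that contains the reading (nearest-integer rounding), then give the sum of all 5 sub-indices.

Site M: 400.9 lies in 336.9–602.6, so I_lo=101, I_hi=150, C_lo=336.9, C_hi=602.6.
(150−101)/(602.6−336.9) × (400.9−336.9) + 101 = 49/265.7 × 64.0 + 101 ≈ 112.80 → 113.
Site B: row 336.9–602.6 (AQI 101–150). (150−101)·(349.2−336.9)/(602.6−336.9) + 101 = 49·12.3/265.7 + 101 ≈ 103.27 → 103.
Site D: row 602.7–836.3 (AQI 151–200). (200−151)·(784.2−602.7)/(836.3−602.7) + 151 = 49·181.5/233.6 + 151 ≈ 189.07 → 189.
Site A: 305.0 ∈ [218.8, 336.8] ↔ index [51, 100].
51 + (305.0−218.8)·(100−51)/(336.8−218.8) = 51 + 86.2·49/118.0 ≈ 86.79, so AQI = 87.
Site L: row 336.9–602.6 (AQI 101–150). (150−101)·(478.1−336.9)/(602.6−336.9) + 101 = 49·141.2/265.7 + 101 ≈ 127.04 → 127.
AQIs: Site M=113, Site B=103, Site D=189, Site A=87, Site L=127. Sum = 113 + 103 + 189 + 87 + 127 = 619.

619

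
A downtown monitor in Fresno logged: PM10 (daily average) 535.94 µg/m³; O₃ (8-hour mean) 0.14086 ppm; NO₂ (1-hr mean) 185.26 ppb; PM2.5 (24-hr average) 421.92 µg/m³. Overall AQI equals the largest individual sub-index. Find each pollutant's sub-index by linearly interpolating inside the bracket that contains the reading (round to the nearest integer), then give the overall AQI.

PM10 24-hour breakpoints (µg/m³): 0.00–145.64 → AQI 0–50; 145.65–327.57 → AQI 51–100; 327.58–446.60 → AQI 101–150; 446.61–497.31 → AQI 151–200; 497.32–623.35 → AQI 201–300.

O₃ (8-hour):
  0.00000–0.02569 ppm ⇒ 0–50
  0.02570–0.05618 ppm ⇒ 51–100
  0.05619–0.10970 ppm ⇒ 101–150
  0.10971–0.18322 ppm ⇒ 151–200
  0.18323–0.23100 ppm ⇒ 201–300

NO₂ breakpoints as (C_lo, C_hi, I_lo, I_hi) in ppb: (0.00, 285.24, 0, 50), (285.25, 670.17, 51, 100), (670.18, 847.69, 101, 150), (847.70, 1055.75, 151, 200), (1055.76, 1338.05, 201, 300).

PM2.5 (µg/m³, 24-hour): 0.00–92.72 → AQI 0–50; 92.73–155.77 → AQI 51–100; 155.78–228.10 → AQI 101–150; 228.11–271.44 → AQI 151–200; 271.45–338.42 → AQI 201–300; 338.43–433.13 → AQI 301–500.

476

PM10: row 497.32–623.35 (AQI 201–300). (300−201)·(535.94−497.32)/(623.35−497.32) + 201 = 99·38.62/126.03 + 201 ≈ 231.34 → 231.
O₃: 0.14086 ∈ [0.10971, 0.18322] ↔ index [151, 200].
151 + (0.14086−0.10971)·(200−151)/(0.18322−0.10971) = 151 + 0.03115·49/0.07351 ≈ 171.76, so AQI = 172.
NO₂: row 0.00–285.24 (AQI 0–50). (50−0)·(185.26−0.00)/(285.24−0.00) + 0 = 50·185.26/285.24 + 0 ≈ 32.47 → 32.
PM2.5: row 338.43–433.13 (AQI 301–500). (500−301)·(421.92−338.43)/(433.13−338.43) + 301 = 199·83.49/94.70 + 301 ≈ 476.44 → 476.
Sub-indices: PM10→231, O₃→172, NO₂→32, PM2.5→476. Overall AQI = max = 476; dominant pollutant is PM2.5.
AQI 476: Hazardous.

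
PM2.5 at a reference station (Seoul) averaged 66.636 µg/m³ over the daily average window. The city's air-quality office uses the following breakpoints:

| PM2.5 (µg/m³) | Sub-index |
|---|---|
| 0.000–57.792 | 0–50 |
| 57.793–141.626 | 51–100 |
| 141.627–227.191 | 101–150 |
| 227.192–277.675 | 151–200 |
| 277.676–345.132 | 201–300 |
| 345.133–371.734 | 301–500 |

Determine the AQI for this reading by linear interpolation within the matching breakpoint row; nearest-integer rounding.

56

PM2.5 66.636: bracket 57.793–141.626 → index 51–100; slope 49/83.833, offset 8.843.
AQI = 51 + 49/83.833·8.843 ≈ 56.17 ⇒ 56.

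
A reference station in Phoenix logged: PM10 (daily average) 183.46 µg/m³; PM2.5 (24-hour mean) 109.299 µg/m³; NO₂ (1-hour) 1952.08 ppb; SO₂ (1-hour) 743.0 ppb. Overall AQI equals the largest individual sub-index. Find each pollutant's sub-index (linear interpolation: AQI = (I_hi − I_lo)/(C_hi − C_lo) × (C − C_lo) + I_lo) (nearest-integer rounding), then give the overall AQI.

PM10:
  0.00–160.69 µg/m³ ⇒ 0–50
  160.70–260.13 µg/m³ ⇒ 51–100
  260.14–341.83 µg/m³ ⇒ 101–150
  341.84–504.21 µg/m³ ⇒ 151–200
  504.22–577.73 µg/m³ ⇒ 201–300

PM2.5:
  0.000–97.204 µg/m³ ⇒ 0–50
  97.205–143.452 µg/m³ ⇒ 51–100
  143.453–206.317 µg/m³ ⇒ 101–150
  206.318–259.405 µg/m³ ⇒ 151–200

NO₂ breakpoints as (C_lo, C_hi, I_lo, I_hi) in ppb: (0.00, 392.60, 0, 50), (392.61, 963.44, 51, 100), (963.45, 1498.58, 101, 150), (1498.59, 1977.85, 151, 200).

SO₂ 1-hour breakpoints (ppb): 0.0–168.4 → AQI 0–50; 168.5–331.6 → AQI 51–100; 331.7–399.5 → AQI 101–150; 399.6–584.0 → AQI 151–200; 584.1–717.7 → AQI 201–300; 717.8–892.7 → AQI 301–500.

330

PM10: 183.46 lies in 160.70–260.13, so I_lo=51, I_hi=100, C_lo=160.70, C_hi=260.13.
(100−51)/(260.13−160.70) × (183.46−160.70) + 51 = 49/99.43 × 22.76 + 51 ≈ 62.22 → 62.
PM2.5: row 97.205–143.452 (AQI 51–100). (100−51)·(109.299−97.205)/(143.452−97.205) + 51 = 49·12.094/46.247 + 51 ≈ 63.81 → 64.
NO₂: 1952.08 ∈ [1498.59, 1977.85] ↔ index [151, 200].
151 + (1952.08−1498.59)·(200−151)/(1977.85−1498.59) = 151 + 453.49·49/479.26 ≈ 197.37, so AQI = 197.
SO₂: row 717.8–892.7 (AQI 301–500). (500−301)·(743.0−717.8)/(892.7−717.8) + 301 = 199·25.2/174.9 + 301 ≈ 329.67 → 330.
Sub-indices: PM10→62, PM2.5→64, NO₂→197, SO₂→330. Overall AQI = max = 330; dominant pollutant is SO₂.
AQI 330: Hazardous.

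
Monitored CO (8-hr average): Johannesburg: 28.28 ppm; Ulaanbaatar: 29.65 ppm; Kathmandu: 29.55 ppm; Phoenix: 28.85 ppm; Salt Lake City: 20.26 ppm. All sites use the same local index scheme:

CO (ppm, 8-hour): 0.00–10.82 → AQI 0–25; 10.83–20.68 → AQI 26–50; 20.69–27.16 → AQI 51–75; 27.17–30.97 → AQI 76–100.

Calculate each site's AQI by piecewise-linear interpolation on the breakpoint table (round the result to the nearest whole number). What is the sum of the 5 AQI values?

402

Johannesburg: row 27.17–30.97 (AQI 76–100). (100−76)·(28.28−27.17)/(30.97−27.17) + 76 = 24·1.11/3.80 + 76 ≈ 83.01 → 83.
Ulaanbaatar: row 27.17–30.97 (AQI 76–100). (100−76)·(29.65−27.17)/(30.97−27.17) + 76 = 24·2.48/3.80 + 76 ≈ 91.66 → 92.
Kathmandu 29.55: bracket 27.17–30.97 → index 76–100; slope 24/3.80, offset 2.38.
AQI = 76 + 24/3.80·2.38 ≈ 91.03 ⇒ 91.
Phoenix: row 27.17–30.97 (AQI 76–100). (100−76)·(28.85−27.17)/(30.97−27.17) + 76 = 24·1.68/3.80 + 76 ≈ 86.61 → 87.
Salt Lake City: row 10.83–20.68 (AQI 26–50). (50−26)·(20.26−10.83)/(20.68−10.83) + 26 = 24·9.43/9.85 + 26 ≈ 48.98 → 49.
AQIs: Johannesburg=83, Ulaanbaatar=92, Kathmandu=91, Phoenix=87, Salt Lake City=49. Sum = 83 + 92 + 91 + 87 + 49 = 402.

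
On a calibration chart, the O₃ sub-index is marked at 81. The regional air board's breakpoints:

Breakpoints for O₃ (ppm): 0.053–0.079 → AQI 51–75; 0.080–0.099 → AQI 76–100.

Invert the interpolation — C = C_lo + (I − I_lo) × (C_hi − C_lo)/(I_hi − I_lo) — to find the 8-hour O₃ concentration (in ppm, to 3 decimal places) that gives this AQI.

0.084

AQI 81 lies in the 76–100 band, which corresponds to 0.080–0.099 ppm.
C = 0.080 + (81−76)×(0.099−0.080)/(100−76) = 0.080 + 5×0.019/24 ≈ 0.08396 ppm → 0.084 ppm to 3 dp.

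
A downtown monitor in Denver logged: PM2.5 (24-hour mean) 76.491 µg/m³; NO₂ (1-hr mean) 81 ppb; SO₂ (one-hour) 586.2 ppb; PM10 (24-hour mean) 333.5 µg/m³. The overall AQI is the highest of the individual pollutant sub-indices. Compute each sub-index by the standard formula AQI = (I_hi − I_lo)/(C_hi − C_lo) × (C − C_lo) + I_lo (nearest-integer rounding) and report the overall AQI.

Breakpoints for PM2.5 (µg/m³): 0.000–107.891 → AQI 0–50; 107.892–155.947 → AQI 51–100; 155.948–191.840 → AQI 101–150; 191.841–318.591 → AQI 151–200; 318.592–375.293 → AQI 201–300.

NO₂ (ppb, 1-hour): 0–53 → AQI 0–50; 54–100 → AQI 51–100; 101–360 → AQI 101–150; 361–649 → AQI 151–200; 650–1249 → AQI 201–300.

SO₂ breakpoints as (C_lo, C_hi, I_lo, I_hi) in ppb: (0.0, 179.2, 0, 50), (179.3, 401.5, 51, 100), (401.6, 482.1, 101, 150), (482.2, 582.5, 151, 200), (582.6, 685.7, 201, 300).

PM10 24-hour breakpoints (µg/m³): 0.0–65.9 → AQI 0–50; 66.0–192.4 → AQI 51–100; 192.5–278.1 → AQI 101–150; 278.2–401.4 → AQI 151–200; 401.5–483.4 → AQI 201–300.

204

PM2.5: row 0.000–107.891 (AQI 0–50). (50−0)·(76.491−0.000)/(107.891−0.000) + 0 = 50·76.491/107.891 + 0 ≈ 35.45 → 35.
NO₂: 81 lies in 54–100, so I_lo=51, I_hi=100, C_lo=54, C_hi=100.
(100−51)/(100−54) × (81−54) + 51 = 49/46 × 27 + 51 ≈ 79.76 → 80.
SO₂: row 582.6–685.7 (AQI 201–300). (300−201)·(586.2−582.6)/(685.7−582.6) + 201 = 99·3.6/103.1 + 201 ≈ 204.46 → 204.
PM10: 333.5 ∈ [278.2, 401.4] ↔ index [151, 200].
151 + (333.5−278.2)·(200−151)/(401.4−278.2) = 151 + 55.3·49/123.2 ≈ 172.99, so AQI = 173.
Sub-indices: PM2.5→35, NO₂→80, SO₂→204, PM10→173. Overall AQI = max = 204; dominant pollutant is SO₂.
AQI 204: Very Unhealthy.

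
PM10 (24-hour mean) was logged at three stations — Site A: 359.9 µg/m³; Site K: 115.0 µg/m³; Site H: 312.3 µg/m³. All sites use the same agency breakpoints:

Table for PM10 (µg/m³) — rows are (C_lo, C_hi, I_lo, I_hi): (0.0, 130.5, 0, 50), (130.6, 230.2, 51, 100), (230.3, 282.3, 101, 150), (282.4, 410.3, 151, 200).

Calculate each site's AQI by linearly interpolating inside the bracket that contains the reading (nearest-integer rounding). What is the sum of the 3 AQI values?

Site A: row 282.4–410.3 (AQI 151–200). (200−151)·(359.9−282.4)/(410.3−282.4) + 151 = 49·77.5/127.9 + 151 ≈ 180.69 → 181.
Site K 115.0: bracket 0.0–130.5 → index 0–50; slope 50/130.5, offset 115.0.
AQI = 0 + 50/130.5·115.0 ≈ 44.06 ⇒ 44.
Site H: row 282.4–410.3 (AQI 151–200). (200−151)·(312.3−282.4)/(410.3−282.4) + 151 = 49·29.9/127.9 + 151 ≈ 162.46 → 162.
AQIs: Site A=181, Site K=44, Site H=162. Sum = 181 + 44 + 162 = 387.

387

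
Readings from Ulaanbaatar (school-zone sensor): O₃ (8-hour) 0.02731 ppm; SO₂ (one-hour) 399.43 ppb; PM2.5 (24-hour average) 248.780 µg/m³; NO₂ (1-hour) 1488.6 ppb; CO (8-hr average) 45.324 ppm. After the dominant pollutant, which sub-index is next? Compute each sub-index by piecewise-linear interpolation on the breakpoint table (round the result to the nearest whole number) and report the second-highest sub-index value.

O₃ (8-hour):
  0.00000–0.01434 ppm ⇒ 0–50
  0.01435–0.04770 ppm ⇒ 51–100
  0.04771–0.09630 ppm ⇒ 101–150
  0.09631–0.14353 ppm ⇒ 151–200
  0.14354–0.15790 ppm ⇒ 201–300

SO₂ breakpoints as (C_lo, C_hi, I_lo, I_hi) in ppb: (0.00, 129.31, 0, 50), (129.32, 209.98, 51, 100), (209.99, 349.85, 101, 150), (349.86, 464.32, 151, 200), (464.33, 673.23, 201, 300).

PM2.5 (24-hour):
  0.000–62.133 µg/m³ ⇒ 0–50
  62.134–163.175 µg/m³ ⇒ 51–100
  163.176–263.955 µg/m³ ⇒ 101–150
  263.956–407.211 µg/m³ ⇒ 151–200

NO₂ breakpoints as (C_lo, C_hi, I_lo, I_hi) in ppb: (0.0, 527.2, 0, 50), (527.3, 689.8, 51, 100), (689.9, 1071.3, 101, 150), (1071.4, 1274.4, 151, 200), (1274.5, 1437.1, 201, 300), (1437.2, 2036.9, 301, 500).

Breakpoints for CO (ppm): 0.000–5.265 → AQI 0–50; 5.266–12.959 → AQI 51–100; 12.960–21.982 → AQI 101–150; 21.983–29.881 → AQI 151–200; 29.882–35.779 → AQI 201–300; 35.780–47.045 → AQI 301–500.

O₃: 0.02731 lies in 0.01435–0.04770, so I_lo=51, I_hi=100, C_lo=0.01435, C_hi=0.04770.
(100−51)/(0.04770−0.01435) × (0.02731−0.01435) + 51 = 49/0.03335 × 0.01296 + 51 ≈ 70.04 → 70.
SO₂: 399.43 ∈ [349.86, 464.32] ↔ index [151, 200].
151 + (399.43−349.86)·(200−151)/(464.32−349.86) = 151 + 49.57·49/114.46 ≈ 172.22, so AQI = 172.
PM2.5: 248.780 lies in 163.176–263.955, so I_lo=101, I_hi=150, C_lo=163.176, C_hi=263.955.
(150−101)/(263.955−163.176) × (248.780−163.176) + 101 = 49/100.779 × 85.604 + 101 ≈ 142.62 → 143.
NO₂: 1488.6 lies in 1437.2–2036.9, so I_lo=301, I_hi=500, C_lo=1437.2, C_hi=2036.9.
(500−301)/(2036.9−1437.2) × (1488.6−1437.2) + 301 = 199/599.7 × 51.4 + 301 ≈ 318.06 → 318.
CO 45.324: bracket 35.780–47.045 → index 301–500; slope 199/11.265, offset 9.544.
AQI = 301 + 199/11.265·9.544 ≈ 469.60 ⇒ 470.
Sub-indices: O₃→70, SO₂→172, PM2.5→143, NO₂→318, CO→470. Ranked high→low: 470, 318, 172, 143, 70. Second-highest sub-index = 318.

318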